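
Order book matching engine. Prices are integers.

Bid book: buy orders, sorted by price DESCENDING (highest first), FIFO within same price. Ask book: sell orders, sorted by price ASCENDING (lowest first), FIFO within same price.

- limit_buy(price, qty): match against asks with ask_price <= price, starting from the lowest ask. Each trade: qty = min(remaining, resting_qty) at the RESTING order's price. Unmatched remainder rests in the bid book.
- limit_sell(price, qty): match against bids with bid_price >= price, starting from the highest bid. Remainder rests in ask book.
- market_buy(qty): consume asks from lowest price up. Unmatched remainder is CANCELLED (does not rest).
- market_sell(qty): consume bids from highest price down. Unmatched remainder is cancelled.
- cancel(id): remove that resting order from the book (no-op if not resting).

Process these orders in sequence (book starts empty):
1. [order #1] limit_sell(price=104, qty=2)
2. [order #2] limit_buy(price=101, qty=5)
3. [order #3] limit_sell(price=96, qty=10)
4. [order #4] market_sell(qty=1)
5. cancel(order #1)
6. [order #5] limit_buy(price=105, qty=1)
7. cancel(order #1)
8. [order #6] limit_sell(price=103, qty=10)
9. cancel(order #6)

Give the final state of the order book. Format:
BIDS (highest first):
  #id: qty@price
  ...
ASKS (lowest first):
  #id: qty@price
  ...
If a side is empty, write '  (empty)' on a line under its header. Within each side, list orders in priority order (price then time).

After op 1 [order #1] limit_sell(price=104, qty=2): fills=none; bids=[-] asks=[#1:2@104]
After op 2 [order #2] limit_buy(price=101, qty=5): fills=none; bids=[#2:5@101] asks=[#1:2@104]
After op 3 [order #3] limit_sell(price=96, qty=10): fills=#2x#3:5@101; bids=[-] asks=[#3:5@96 #1:2@104]
After op 4 [order #4] market_sell(qty=1): fills=none; bids=[-] asks=[#3:5@96 #1:2@104]
After op 5 cancel(order #1): fills=none; bids=[-] asks=[#3:5@96]
After op 6 [order #5] limit_buy(price=105, qty=1): fills=#5x#3:1@96; bids=[-] asks=[#3:4@96]
After op 7 cancel(order #1): fills=none; bids=[-] asks=[#3:4@96]
After op 8 [order #6] limit_sell(price=103, qty=10): fills=none; bids=[-] asks=[#3:4@96 #6:10@103]
After op 9 cancel(order #6): fills=none; bids=[-] asks=[#3:4@96]

Answer: BIDS (highest first):
  (empty)
ASKS (lowest first):
  #3: 4@96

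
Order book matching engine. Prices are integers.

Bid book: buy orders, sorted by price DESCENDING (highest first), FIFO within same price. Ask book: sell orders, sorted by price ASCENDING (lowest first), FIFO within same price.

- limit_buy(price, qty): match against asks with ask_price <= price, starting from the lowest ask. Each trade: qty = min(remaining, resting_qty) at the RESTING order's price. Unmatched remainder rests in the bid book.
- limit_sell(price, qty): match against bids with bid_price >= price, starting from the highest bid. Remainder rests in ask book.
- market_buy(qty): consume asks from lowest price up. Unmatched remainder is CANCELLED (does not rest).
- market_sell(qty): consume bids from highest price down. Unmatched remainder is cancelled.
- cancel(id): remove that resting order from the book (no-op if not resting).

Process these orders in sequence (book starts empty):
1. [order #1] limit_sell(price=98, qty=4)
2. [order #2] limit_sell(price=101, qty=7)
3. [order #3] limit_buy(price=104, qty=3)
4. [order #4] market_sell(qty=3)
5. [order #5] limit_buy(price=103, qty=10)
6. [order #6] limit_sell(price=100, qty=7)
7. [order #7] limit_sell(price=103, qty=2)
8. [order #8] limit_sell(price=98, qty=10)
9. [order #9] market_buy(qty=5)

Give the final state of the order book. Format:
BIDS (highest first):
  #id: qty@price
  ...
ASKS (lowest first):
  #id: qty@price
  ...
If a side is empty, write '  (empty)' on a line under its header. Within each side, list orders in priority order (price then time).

Answer: BIDS (highest first):
  (empty)
ASKS (lowest first):
  #8: 5@98
  #6: 5@100
  #7: 2@103

Derivation:
After op 1 [order #1] limit_sell(price=98, qty=4): fills=none; bids=[-] asks=[#1:4@98]
After op 2 [order #2] limit_sell(price=101, qty=7): fills=none; bids=[-] asks=[#1:4@98 #2:7@101]
After op 3 [order #3] limit_buy(price=104, qty=3): fills=#3x#1:3@98; bids=[-] asks=[#1:1@98 #2:7@101]
After op 4 [order #4] market_sell(qty=3): fills=none; bids=[-] asks=[#1:1@98 #2:7@101]
After op 5 [order #5] limit_buy(price=103, qty=10): fills=#5x#1:1@98 #5x#2:7@101; bids=[#5:2@103] asks=[-]
After op 6 [order #6] limit_sell(price=100, qty=7): fills=#5x#6:2@103; bids=[-] asks=[#6:5@100]
After op 7 [order #7] limit_sell(price=103, qty=2): fills=none; bids=[-] asks=[#6:5@100 #7:2@103]
After op 8 [order #8] limit_sell(price=98, qty=10): fills=none; bids=[-] asks=[#8:10@98 #6:5@100 #7:2@103]
After op 9 [order #9] market_buy(qty=5): fills=#9x#8:5@98; bids=[-] asks=[#8:5@98 #6:5@100 #7:2@103]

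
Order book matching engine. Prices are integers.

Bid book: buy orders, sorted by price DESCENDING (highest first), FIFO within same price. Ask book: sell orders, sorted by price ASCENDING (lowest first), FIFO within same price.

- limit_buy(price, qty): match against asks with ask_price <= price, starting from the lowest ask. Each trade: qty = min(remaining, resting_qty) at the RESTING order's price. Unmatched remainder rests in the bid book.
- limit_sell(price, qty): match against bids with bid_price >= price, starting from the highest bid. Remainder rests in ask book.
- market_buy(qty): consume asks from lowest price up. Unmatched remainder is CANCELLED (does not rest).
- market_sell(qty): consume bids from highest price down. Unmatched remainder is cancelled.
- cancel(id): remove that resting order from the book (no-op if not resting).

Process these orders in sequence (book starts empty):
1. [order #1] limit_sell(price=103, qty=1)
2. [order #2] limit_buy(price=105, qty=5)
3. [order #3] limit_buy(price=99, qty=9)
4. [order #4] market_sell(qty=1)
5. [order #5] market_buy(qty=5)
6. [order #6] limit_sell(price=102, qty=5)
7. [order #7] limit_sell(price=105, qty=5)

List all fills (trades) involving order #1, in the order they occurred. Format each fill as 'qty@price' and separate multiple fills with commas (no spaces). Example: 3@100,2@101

After op 1 [order #1] limit_sell(price=103, qty=1): fills=none; bids=[-] asks=[#1:1@103]
After op 2 [order #2] limit_buy(price=105, qty=5): fills=#2x#1:1@103; bids=[#2:4@105] asks=[-]
After op 3 [order #3] limit_buy(price=99, qty=9): fills=none; bids=[#2:4@105 #3:9@99] asks=[-]
After op 4 [order #4] market_sell(qty=1): fills=#2x#4:1@105; bids=[#2:3@105 #3:9@99] asks=[-]
After op 5 [order #5] market_buy(qty=5): fills=none; bids=[#2:3@105 #3:9@99] asks=[-]
After op 6 [order #6] limit_sell(price=102, qty=5): fills=#2x#6:3@105; bids=[#3:9@99] asks=[#6:2@102]
After op 7 [order #7] limit_sell(price=105, qty=5): fills=none; bids=[#3:9@99] asks=[#6:2@102 #7:5@105]

Answer: 1@103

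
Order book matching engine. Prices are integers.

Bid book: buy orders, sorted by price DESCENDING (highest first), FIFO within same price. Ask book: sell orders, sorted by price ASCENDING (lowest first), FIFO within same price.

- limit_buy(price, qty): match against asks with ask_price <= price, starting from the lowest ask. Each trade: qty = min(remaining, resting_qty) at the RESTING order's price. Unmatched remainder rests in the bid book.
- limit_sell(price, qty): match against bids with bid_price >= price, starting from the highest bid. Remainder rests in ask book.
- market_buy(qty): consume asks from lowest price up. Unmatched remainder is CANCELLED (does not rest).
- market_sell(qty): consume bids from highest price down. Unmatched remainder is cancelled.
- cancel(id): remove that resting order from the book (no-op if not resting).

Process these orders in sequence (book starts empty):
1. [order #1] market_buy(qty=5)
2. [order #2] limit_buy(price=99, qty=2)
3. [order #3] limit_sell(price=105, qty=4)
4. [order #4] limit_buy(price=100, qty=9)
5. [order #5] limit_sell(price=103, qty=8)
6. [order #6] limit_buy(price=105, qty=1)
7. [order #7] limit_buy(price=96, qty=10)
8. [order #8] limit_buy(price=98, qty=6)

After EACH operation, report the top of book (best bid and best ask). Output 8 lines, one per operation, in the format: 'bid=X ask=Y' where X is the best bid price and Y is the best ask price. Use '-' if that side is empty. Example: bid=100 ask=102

After op 1 [order #1] market_buy(qty=5): fills=none; bids=[-] asks=[-]
After op 2 [order #2] limit_buy(price=99, qty=2): fills=none; bids=[#2:2@99] asks=[-]
After op 3 [order #3] limit_sell(price=105, qty=4): fills=none; bids=[#2:2@99] asks=[#3:4@105]
After op 4 [order #4] limit_buy(price=100, qty=9): fills=none; bids=[#4:9@100 #2:2@99] asks=[#3:4@105]
After op 5 [order #5] limit_sell(price=103, qty=8): fills=none; bids=[#4:9@100 #2:2@99] asks=[#5:8@103 #3:4@105]
After op 6 [order #6] limit_buy(price=105, qty=1): fills=#6x#5:1@103; bids=[#4:9@100 #2:2@99] asks=[#5:7@103 #3:4@105]
After op 7 [order #7] limit_buy(price=96, qty=10): fills=none; bids=[#4:9@100 #2:2@99 #7:10@96] asks=[#5:7@103 #3:4@105]
After op 8 [order #8] limit_buy(price=98, qty=6): fills=none; bids=[#4:9@100 #2:2@99 #8:6@98 #7:10@96] asks=[#5:7@103 #3:4@105]

Answer: bid=- ask=-
bid=99 ask=-
bid=99 ask=105
bid=100 ask=105
bid=100 ask=103
bid=100 ask=103
bid=100 ask=103
bid=100 ask=103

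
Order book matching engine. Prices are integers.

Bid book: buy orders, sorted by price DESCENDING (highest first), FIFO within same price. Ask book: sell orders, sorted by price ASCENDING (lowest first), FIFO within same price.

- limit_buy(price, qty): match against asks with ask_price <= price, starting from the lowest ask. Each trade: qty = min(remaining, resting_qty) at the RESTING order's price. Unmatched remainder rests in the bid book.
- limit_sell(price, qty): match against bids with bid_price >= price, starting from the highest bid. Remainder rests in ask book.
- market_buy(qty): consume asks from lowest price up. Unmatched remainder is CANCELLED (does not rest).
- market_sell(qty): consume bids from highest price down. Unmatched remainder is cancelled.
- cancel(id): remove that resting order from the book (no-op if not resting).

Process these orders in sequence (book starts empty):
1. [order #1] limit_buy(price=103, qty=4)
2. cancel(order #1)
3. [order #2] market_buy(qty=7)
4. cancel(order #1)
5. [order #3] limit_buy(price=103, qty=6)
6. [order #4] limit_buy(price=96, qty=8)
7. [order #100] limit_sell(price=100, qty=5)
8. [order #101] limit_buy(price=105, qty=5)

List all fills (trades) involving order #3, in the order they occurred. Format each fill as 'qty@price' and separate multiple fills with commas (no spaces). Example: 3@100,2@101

Answer: 5@103

Derivation:
After op 1 [order #1] limit_buy(price=103, qty=4): fills=none; bids=[#1:4@103] asks=[-]
After op 2 cancel(order #1): fills=none; bids=[-] asks=[-]
After op 3 [order #2] market_buy(qty=7): fills=none; bids=[-] asks=[-]
After op 4 cancel(order #1): fills=none; bids=[-] asks=[-]
After op 5 [order #3] limit_buy(price=103, qty=6): fills=none; bids=[#3:6@103] asks=[-]
After op 6 [order #4] limit_buy(price=96, qty=8): fills=none; bids=[#3:6@103 #4:8@96] asks=[-]
After op 7 [order #100] limit_sell(price=100, qty=5): fills=#3x#100:5@103; bids=[#3:1@103 #4:8@96] asks=[-]
After op 8 [order #101] limit_buy(price=105, qty=5): fills=none; bids=[#101:5@105 #3:1@103 #4:8@96] asks=[-]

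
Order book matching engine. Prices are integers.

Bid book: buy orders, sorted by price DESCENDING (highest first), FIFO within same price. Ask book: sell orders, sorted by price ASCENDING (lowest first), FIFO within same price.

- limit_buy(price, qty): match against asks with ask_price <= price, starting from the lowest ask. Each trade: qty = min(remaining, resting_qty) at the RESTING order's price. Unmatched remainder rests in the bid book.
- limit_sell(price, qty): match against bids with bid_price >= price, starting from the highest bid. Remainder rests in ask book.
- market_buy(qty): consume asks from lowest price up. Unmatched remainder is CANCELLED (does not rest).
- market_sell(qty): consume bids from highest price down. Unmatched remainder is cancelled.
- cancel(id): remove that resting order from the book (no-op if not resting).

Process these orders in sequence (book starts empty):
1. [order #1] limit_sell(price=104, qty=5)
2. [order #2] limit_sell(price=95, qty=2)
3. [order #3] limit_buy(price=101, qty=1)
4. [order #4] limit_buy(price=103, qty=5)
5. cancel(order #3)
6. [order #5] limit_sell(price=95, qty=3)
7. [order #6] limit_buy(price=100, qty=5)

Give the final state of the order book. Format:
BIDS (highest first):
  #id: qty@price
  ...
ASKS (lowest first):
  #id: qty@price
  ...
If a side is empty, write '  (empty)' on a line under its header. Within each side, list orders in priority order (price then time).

Answer: BIDS (highest first):
  #4: 1@103
  #6: 5@100
ASKS (lowest first):
  #1: 5@104

Derivation:
After op 1 [order #1] limit_sell(price=104, qty=5): fills=none; bids=[-] asks=[#1:5@104]
After op 2 [order #2] limit_sell(price=95, qty=2): fills=none; bids=[-] asks=[#2:2@95 #1:5@104]
After op 3 [order #3] limit_buy(price=101, qty=1): fills=#3x#2:1@95; bids=[-] asks=[#2:1@95 #1:5@104]
After op 4 [order #4] limit_buy(price=103, qty=5): fills=#4x#2:1@95; bids=[#4:4@103] asks=[#1:5@104]
After op 5 cancel(order #3): fills=none; bids=[#4:4@103] asks=[#1:5@104]
After op 6 [order #5] limit_sell(price=95, qty=3): fills=#4x#5:3@103; bids=[#4:1@103] asks=[#1:5@104]
After op 7 [order #6] limit_buy(price=100, qty=5): fills=none; bids=[#4:1@103 #6:5@100] asks=[#1:5@104]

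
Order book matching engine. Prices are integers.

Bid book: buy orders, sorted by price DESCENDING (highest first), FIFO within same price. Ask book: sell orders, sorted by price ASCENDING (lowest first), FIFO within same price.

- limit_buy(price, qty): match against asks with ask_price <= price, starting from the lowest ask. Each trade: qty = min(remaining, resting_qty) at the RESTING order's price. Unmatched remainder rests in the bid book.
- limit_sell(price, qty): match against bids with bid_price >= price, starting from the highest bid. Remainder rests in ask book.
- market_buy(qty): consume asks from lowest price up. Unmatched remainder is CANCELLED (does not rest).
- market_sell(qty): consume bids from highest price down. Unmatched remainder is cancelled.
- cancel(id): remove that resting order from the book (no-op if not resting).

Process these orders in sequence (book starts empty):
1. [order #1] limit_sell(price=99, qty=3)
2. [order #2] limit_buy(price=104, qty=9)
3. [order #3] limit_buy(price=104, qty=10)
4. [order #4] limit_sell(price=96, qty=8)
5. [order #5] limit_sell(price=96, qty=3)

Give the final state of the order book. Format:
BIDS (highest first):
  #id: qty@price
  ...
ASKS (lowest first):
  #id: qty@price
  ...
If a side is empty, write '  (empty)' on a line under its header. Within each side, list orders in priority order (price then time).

After op 1 [order #1] limit_sell(price=99, qty=3): fills=none; bids=[-] asks=[#1:3@99]
After op 2 [order #2] limit_buy(price=104, qty=9): fills=#2x#1:3@99; bids=[#2:6@104] asks=[-]
After op 3 [order #3] limit_buy(price=104, qty=10): fills=none; bids=[#2:6@104 #3:10@104] asks=[-]
After op 4 [order #4] limit_sell(price=96, qty=8): fills=#2x#4:6@104 #3x#4:2@104; bids=[#3:8@104] asks=[-]
After op 5 [order #5] limit_sell(price=96, qty=3): fills=#3x#5:3@104; bids=[#3:5@104] asks=[-]

Answer: BIDS (highest first):
  #3: 5@104
ASKS (lowest first):
  (empty)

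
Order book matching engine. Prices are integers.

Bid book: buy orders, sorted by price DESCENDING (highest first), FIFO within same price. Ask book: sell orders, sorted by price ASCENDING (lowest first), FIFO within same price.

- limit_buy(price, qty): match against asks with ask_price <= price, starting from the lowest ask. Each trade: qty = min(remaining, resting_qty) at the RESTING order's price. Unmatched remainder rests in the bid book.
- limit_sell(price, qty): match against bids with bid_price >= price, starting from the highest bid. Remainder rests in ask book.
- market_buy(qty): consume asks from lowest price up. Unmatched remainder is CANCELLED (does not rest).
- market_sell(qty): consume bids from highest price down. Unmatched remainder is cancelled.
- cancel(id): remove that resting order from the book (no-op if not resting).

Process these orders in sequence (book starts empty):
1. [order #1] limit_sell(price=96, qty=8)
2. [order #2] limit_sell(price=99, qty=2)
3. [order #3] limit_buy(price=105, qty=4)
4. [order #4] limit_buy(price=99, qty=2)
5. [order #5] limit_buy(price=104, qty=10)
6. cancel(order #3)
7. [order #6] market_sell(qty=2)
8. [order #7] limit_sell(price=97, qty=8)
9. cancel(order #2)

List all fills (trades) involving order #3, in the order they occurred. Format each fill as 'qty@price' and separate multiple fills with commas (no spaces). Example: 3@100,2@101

After op 1 [order #1] limit_sell(price=96, qty=8): fills=none; bids=[-] asks=[#1:8@96]
After op 2 [order #2] limit_sell(price=99, qty=2): fills=none; bids=[-] asks=[#1:8@96 #2:2@99]
After op 3 [order #3] limit_buy(price=105, qty=4): fills=#3x#1:4@96; bids=[-] asks=[#1:4@96 #2:2@99]
After op 4 [order #4] limit_buy(price=99, qty=2): fills=#4x#1:2@96; bids=[-] asks=[#1:2@96 #2:2@99]
After op 5 [order #5] limit_buy(price=104, qty=10): fills=#5x#1:2@96 #5x#2:2@99; bids=[#5:6@104] asks=[-]
After op 6 cancel(order #3): fills=none; bids=[#5:6@104] asks=[-]
After op 7 [order #6] market_sell(qty=2): fills=#5x#6:2@104; bids=[#5:4@104] asks=[-]
After op 8 [order #7] limit_sell(price=97, qty=8): fills=#5x#7:4@104; bids=[-] asks=[#7:4@97]
After op 9 cancel(order #2): fills=none; bids=[-] asks=[#7:4@97]

Answer: 4@96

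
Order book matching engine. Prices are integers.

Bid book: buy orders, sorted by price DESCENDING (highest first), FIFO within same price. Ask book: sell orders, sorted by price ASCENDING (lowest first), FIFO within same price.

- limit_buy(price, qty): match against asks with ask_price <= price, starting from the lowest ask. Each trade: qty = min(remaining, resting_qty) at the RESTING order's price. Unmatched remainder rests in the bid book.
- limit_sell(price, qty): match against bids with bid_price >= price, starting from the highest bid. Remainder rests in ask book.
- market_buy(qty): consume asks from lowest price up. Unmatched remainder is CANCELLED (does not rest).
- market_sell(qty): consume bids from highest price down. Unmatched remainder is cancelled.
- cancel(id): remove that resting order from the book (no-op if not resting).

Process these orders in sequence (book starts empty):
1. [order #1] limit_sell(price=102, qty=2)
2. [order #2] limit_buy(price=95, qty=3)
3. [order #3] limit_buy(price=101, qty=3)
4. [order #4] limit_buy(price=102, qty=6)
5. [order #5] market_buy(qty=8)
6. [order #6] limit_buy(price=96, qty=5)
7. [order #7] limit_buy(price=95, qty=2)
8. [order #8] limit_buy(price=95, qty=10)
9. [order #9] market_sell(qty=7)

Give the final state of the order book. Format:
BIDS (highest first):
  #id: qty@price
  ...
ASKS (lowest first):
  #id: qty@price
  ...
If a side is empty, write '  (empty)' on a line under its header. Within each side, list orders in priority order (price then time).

Answer: BIDS (highest first):
  #6: 5@96
  #2: 3@95
  #7: 2@95
  #8: 10@95
ASKS (lowest first):
  (empty)

Derivation:
After op 1 [order #1] limit_sell(price=102, qty=2): fills=none; bids=[-] asks=[#1:2@102]
After op 2 [order #2] limit_buy(price=95, qty=3): fills=none; bids=[#2:3@95] asks=[#1:2@102]
After op 3 [order #3] limit_buy(price=101, qty=3): fills=none; bids=[#3:3@101 #2:3@95] asks=[#1:2@102]
After op 4 [order #4] limit_buy(price=102, qty=6): fills=#4x#1:2@102; bids=[#4:4@102 #3:3@101 #2:3@95] asks=[-]
After op 5 [order #5] market_buy(qty=8): fills=none; bids=[#4:4@102 #3:3@101 #2:3@95] asks=[-]
After op 6 [order #6] limit_buy(price=96, qty=5): fills=none; bids=[#4:4@102 #3:3@101 #6:5@96 #2:3@95] asks=[-]
After op 7 [order #7] limit_buy(price=95, qty=2): fills=none; bids=[#4:4@102 #3:3@101 #6:5@96 #2:3@95 #7:2@95] asks=[-]
After op 8 [order #8] limit_buy(price=95, qty=10): fills=none; bids=[#4:4@102 #3:3@101 #6:5@96 #2:3@95 #7:2@95 #8:10@95] asks=[-]
After op 9 [order #9] market_sell(qty=7): fills=#4x#9:4@102 #3x#9:3@101; bids=[#6:5@96 #2:3@95 #7:2@95 #8:10@95] asks=[-]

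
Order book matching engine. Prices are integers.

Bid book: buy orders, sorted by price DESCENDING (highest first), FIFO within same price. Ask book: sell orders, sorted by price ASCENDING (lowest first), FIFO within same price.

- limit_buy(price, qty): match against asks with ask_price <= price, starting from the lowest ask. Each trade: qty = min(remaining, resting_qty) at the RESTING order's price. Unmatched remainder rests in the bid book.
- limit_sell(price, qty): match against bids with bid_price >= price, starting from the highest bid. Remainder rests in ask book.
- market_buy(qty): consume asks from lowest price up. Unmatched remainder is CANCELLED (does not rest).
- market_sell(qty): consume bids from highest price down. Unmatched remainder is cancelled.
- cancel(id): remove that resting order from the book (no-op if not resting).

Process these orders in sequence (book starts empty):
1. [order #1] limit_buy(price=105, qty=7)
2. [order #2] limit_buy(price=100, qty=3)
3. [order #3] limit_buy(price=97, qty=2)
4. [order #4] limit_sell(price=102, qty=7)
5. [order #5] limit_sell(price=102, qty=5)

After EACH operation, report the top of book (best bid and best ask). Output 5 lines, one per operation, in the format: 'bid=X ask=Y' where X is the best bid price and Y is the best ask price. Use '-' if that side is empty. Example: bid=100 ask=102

After op 1 [order #1] limit_buy(price=105, qty=7): fills=none; bids=[#1:7@105] asks=[-]
After op 2 [order #2] limit_buy(price=100, qty=3): fills=none; bids=[#1:7@105 #2:3@100] asks=[-]
After op 3 [order #3] limit_buy(price=97, qty=2): fills=none; bids=[#1:7@105 #2:3@100 #3:2@97] asks=[-]
After op 4 [order #4] limit_sell(price=102, qty=7): fills=#1x#4:7@105; bids=[#2:3@100 #3:2@97] asks=[-]
After op 5 [order #5] limit_sell(price=102, qty=5): fills=none; bids=[#2:3@100 #3:2@97] asks=[#5:5@102]

Answer: bid=105 ask=-
bid=105 ask=-
bid=105 ask=-
bid=100 ask=-
bid=100 ask=102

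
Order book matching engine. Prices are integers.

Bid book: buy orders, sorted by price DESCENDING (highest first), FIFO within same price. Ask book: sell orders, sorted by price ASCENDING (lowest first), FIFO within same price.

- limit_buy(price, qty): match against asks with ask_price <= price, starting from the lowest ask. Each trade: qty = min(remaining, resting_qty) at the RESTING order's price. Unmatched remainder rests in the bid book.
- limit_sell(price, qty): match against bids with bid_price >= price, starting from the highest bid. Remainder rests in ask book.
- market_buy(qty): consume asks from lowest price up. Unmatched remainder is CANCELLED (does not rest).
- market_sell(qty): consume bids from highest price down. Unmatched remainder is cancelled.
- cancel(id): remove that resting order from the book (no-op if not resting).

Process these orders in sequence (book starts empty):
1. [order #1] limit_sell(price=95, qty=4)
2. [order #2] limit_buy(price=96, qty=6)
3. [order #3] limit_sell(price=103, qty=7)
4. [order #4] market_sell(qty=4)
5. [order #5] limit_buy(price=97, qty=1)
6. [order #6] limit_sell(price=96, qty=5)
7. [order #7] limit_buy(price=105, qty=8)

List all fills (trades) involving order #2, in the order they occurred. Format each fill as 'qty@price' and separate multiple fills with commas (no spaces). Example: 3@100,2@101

After op 1 [order #1] limit_sell(price=95, qty=4): fills=none; bids=[-] asks=[#1:4@95]
After op 2 [order #2] limit_buy(price=96, qty=6): fills=#2x#1:4@95; bids=[#2:2@96] asks=[-]
After op 3 [order #3] limit_sell(price=103, qty=7): fills=none; bids=[#2:2@96] asks=[#3:7@103]
After op 4 [order #4] market_sell(qty=4): fills=#2x#4:2@96; bids=[-] asks=[#3:7@103]
After op 5 [order #5] limit_buy(price=97, qty=1): fills=none; bids=[#5:1@97] asks=[#3:7@103]
After op 6 [order #6] limit_sell(price=96, qty=5): fills=#5x#6:1@97; bids=[-] asks=[#6:4@96 #3:7@103]
After op 7 [order #7] limit_buy(price=105, qty=8): fills=#7x#6:4@96 #7x#3:4@103; bids=[-] asks=[#3:3@103]

Answer: 4@95,2@96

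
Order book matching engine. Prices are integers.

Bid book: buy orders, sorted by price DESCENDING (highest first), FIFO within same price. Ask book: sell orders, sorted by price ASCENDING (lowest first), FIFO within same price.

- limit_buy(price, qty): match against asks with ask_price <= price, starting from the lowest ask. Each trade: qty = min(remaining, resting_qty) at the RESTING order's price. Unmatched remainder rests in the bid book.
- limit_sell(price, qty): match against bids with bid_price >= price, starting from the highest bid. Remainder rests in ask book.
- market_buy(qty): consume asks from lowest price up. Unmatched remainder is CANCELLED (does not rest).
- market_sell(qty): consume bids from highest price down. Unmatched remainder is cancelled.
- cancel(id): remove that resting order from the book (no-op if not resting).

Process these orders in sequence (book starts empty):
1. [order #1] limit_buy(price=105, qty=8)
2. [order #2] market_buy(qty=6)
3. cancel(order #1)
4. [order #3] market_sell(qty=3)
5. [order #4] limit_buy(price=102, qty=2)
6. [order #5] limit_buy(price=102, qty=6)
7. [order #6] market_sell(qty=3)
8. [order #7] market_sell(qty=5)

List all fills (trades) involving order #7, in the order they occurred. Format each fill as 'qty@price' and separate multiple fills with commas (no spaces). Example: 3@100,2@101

Answer: 5@102

Derivation:
After op 1 [order #1] limit_buy(price=105, qty=8): fills=none; bids=[#1:8@105] asks=[-]
After op 2 [order #2] market_buy(qty=6): fills=none; bids=[#1:8@105] asks=[-]
After op 3 cancel(order #1): fills=none; bids=[-] asks=[-]
After op 4 [order #3] market_sell(qty=3): fills=none; bids=[-] asks=[-]
After op 5 [order #4] limit_buy(price=102, qty=2): fills=none; bids=[#4:2@102] asks=[-]
After op 6 [order #5] limit_buy(price=102, qty=6): fills=none; bids=[#4:2@102 #5:6@102] asks=[-]
After op 7 [order #6] market_sell(qty=3): fills=#4x#6:2@102 #5x#6:1@102; bids=[#5:5@102] asks=[-]
After op 8 [order #7] market_sell(qty=5): fills=#5x#7:5@102; bids=[-] asks=[-]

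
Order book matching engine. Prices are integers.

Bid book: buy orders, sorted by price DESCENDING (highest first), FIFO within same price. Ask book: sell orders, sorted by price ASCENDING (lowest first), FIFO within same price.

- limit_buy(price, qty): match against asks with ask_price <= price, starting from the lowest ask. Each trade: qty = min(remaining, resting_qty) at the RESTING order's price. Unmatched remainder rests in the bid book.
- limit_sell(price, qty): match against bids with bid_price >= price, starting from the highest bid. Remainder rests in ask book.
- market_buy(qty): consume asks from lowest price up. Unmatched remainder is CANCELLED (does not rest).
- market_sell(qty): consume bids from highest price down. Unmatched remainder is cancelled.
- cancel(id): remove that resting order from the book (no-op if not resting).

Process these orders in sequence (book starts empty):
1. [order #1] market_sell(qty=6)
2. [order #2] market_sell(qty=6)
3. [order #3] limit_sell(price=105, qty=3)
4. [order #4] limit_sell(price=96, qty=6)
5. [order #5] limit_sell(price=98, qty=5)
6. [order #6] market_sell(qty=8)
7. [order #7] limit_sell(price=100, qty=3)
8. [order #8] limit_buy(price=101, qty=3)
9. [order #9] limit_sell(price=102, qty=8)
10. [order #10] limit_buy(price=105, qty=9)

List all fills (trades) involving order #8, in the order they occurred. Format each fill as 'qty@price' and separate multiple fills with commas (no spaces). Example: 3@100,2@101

Answer: 3@96

Derivation:
After op 1 [order #1] market_sell(qty=6): fills=none; bids=[-] asks=[-]
After op 2 [order #2] market_sell(qty=6): fills=none; bids=[-] asks=[-]
After op 3 [order #3] limit_sell(price=105, qty=3): fills=none; bids=[-] asks=[#3:3@105]
After op 4 [order #4] limit_sell(price=96, qty=6): fills=none; bids=[-] asks=[#4:6@96 #3:3@105]
After op 5 [order #5] limit_sell(price=98, qty=5): fills=none; bids=[-] asks=[#4:6@96 #5:5@98 #3:3@105]
After op 6 [order #6] market_sell(qty=8): fills=none; bids=[-] asks=[#4:6@96 #5:5@98 #3:3@105]
After op 7 [order #7] limit_sell(price=100, qty=3): fills=none; bids=[-] asks=[#4:6@96 #5:5@98 #7:3@100 #3:3@105]
After op 8 [order #8] limit_buy(price=101, qty=3): fills=#8x#4:3@96; bids=[-] asks=[#4:3@96 #5:5@98 #7:3@100 #3:3@105]
After op 9 [order #9] limit_sell(price=102, qty=8): fills=none; bids=[-] asks=[#4:3@96 #5:5@98 #7:3@100 #9:8@102 #3:3@105]
After op 10 [order #10] limit_buy(price=105, qty=9): fills=#10x#4:3@96 #10x#5:5@98 #10x#7:1@100; bids=[-] asks=[#7:2@100 #9:8@102 #3:3@105]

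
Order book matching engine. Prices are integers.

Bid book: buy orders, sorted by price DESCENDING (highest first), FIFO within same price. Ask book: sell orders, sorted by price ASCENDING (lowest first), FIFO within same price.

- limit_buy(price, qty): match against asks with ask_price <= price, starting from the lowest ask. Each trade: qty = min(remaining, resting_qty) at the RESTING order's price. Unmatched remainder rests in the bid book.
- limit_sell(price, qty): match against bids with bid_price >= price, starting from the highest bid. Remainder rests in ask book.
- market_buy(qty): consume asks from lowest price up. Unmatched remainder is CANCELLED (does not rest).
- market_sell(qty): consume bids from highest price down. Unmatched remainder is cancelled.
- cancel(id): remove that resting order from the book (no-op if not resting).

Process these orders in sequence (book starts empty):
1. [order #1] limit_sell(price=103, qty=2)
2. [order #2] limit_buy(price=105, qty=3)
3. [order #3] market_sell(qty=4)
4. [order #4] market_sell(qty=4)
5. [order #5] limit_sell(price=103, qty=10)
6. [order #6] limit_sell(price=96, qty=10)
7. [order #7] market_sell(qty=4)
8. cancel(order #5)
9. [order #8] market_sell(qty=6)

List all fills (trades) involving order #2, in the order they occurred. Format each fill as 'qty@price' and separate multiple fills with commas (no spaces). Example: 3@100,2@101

After op 1 [order #1] limit_sell(price=103, qty=2): fills=none; bids=[-] asks=[#1:2@103]
After op 2 [order #2] limit_buy(price=105, qty=3): fills=#2x#1:2@103; bids=[#2:1@105] asks=[-]
After op 3 [order #3] market_sell(qty=4): fills=#2x#3:1@105; bids=[-] asks=[-]
After op 4 [order #4] market_sell(qty=4): fills=none; bids=[-] asks=[-]
After op 5 [order #5] limit_sell(price=103, qty=10): fills=none; bids=[-] asks=[#5:10@103]
After op 6 [order #6] limit_sell(price=96, qty=10): fills=none; bids=[-] asks=[#6:10@96 #5:10@103]
After op 7 [order #7] market_sell(qty=4): fills=none; bids=[-] asks=[#6:10@96 #5:10@103]
After op 8 cancel(order #5): fills=none; bids=[-] asks=[#6:10@96]
After op 9 [order #8] market_sell(qty=6): fills=none; bids=[-] asks=[#6:10@96]

Answer: 2@103,1@105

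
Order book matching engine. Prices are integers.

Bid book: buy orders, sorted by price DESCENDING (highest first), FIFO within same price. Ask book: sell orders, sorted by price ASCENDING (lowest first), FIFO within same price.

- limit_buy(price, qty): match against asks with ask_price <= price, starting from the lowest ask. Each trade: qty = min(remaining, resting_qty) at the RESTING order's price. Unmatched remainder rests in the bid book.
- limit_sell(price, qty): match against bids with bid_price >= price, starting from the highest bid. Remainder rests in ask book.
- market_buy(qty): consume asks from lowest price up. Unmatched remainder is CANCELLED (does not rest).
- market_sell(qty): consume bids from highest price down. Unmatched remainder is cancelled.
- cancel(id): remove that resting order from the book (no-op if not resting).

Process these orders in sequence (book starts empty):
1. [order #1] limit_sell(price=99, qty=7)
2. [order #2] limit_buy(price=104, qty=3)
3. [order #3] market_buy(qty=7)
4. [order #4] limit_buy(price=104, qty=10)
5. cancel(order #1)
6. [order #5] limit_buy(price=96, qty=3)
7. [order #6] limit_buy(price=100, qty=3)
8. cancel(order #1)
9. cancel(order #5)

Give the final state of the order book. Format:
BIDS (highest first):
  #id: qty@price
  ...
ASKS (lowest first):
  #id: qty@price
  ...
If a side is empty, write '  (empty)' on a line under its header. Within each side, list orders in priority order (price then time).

Answer: BIDS (highest first):
  #4: 10@104
  #6: 3@100
ASKS (lowest first):
  (empty)

Derivation:
After op 1 [order #1] limit_sell(price=99, qty=7): fills=none; bids=[-] asks=[#1:7@99]
After op 2 [order #2] limit_buy(price=104, qty=3): fills=#2x#1:3@99; bids=[-] asks=[#1:4@99]
After op 3 [order #3] market_buy(qty=7): fills=#3x#1:4@99; bids=[-] asks=[-]
After op 4 [order #4] limit_buy(price=104, qty=10): fills=none; bids=[#4:10@104] asks=[-]
After op 5 cancel(order #1): fills=none; bids=[#4:10@104] asks=[-]
After op 6 [order #5] limit_buy(price=96, qty=3): fills=none; bids=[#4:10@104 #5:3@96] asks=[-]
After op 7 [order #6] limit_buy(price=100, qty=3): fills=none; bids=[#4:10@104 #6:3@100 #5:3@96] asks=[-]
After op 8 cancel(order #1): fills=none; bids=[#4:10@104 #6:3@100 #5:3@96] asks=[-]
After op 9 cancel(order #5): fills=none; bids=[#4:10@104 #6:3@100] asks=[-]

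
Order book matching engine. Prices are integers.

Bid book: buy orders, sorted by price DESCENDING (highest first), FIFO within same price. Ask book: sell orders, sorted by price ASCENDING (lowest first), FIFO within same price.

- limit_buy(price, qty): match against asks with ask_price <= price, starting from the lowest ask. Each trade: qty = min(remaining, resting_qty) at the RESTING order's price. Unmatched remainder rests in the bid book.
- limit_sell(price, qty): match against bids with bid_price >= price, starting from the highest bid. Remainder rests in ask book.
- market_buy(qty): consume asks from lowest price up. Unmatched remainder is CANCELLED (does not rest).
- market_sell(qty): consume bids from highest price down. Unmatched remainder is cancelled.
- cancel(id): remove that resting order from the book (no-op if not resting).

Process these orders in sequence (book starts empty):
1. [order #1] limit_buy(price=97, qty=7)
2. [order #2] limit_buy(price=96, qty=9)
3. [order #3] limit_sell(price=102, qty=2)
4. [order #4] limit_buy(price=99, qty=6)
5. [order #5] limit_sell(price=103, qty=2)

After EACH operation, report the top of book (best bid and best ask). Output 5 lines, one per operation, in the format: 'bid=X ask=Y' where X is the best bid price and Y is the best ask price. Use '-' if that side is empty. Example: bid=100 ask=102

Answer: bid=97 ask=-
bid=97 ask=-
bid=97 ask=102
bid=99 ask=102
bid=99 ask=102

Derivation:
After op 1 [order #1] limit_buy(price=97, qty=7): fills=none; bids=[#1:7@97] asks=[-]
After op 2 [order #2] limit_buy(price=96, qty=9): fills=none; bids=[#1:7@97 #2:9@96] asks=[-]
After op 3 [order #3] limit_sell(price=102, qty=2): fills=none; bids=[#1:7@97 #2:9@96] asks=[#3:2@102]
After op 4 [order #4] limit_buy(price=99, qty=6): fills=none; bids=[#4:6@99 #1:7@97 #2:9@96] asks=[#3:2@102]
After op 5 [order #5] limit_sell(price=103, qty=2): fills=none; bids=[#4:6@99 #1:7@97 #2:9@96] asks=[#3:2@102 #5:2@103]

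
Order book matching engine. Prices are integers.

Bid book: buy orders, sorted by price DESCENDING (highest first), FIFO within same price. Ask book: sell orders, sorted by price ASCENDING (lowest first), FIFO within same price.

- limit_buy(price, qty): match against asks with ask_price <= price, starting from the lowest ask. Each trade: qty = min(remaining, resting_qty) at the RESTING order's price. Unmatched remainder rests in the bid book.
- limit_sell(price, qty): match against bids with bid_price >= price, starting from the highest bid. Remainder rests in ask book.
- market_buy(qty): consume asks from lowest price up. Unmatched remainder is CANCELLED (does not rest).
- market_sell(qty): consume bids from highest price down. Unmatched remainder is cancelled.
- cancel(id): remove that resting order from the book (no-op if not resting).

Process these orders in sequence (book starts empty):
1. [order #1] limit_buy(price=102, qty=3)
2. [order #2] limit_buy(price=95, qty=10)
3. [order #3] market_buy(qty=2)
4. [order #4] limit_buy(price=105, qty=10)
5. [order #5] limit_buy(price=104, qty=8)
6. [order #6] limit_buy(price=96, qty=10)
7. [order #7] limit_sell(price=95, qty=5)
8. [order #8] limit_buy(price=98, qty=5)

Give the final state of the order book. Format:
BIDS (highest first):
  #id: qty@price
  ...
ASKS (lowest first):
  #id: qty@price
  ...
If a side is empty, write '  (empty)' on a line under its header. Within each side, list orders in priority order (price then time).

After op 1 [order #1] limit_buy(price=102, qty=3): fills=none; bids=[#1:3@102] asks=[-]
After op 2 [order #2] limit_buy(price=95, qty=10): fills=none; bids=[#1:3@102 #2:10@95] asks=[-]
After op 3 [order #3] market_buy(qty=2): fills=none; bids=[#1:3@102 #2:10@95] asks=[-]
After op 4 [order #4] limit_buy(price=105, qty=10): fills=none; bids=[#4:10@105 #1:3@102 #2:10@95] asks=[-]
After op 5 [order #5] limit_buy(price=104, qty=8): fills=none; bids=[#4:10@105 #5:8@104 #1:3@102 #2:10@95] asks=[-]
After op 6 [order #6] limit_buy(price=96, qty=10): fills=none; bids=[#4:10@105 #5:8@104 #1:3@102 #6:10@96 #2:10@95] asks=[-]
After op 7 [order #7] limit_sell(price=95, qty=5): fills=#4x#7:5@105; bids=[#4:5@105 #5:8@104 #1:3@102 #6:10@96 #2:10@95] asks=[-]
After op 8 [order #8] limit_buy(price=98, qty=5): fills=none; bids=[#4:5@105 #5:8@104 #1:3@102 #8:5@98 #6:10@96 #2:10@95] asks=[-]

Answer: BIDS (highest first):
  #4: 5@105
  #5: 8@104
  #1: 3@102
  #8: 5@98
  #6: 10@96
  #2: 10@95
ASKS (lowest first):
  (empty)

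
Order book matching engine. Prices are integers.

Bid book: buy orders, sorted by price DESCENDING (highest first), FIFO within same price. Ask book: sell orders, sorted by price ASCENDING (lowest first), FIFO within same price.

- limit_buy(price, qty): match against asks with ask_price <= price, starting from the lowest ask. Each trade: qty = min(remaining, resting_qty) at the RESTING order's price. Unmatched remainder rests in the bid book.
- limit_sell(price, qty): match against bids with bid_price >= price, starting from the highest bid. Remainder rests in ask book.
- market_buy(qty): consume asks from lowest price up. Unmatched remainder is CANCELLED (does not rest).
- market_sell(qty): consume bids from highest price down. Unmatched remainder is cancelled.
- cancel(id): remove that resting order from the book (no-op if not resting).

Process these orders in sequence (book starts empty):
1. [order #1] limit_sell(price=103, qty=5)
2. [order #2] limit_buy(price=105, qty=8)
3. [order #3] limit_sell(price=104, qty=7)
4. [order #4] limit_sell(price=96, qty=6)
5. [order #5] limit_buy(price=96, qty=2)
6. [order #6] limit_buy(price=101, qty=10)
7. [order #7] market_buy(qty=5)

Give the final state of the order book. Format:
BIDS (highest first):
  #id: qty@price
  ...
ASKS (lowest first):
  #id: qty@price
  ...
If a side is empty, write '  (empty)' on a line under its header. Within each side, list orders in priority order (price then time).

After op 1 [order #1] limit_sell(price=103, qty=5): fills=none; bids=[-] asks=[#1:5@103]
After op 2 [order #2] limit_buy(price=105, qty=8): fills=#2x#1:5@103; bids=[#2:3@105] asks=[-]
After op 3 [order #3] limit_sell(price=104, qty=7): fills=#2x#3:3@105; bids=[-] asks=[#3:4@104]
After op 4 [order #4] limit_sell(price=96, qty=6): fills=none; bids=[-] asks=[#4:6@96 #3:4@104]
After op 5 [order #5] limit_buy(price=96, qty=2): fills=#5x#4:2@96; bids=[-] asks=[#4:4@96 #3:4@104]
After op 6 [order #6] limit_buy(price=101, qty=10): fills=#6x#4:4@96; bids=[#6:6@101] asks=[#3:4@104]
After op 7 [order #7] market_buy(qty=5): fills=#7x#3:4@104; bids=[#6:6@101] asks=[-]

Answer: BIDS (highest first):
  #6: 6@101
ASKS (lowest first):
  (empty)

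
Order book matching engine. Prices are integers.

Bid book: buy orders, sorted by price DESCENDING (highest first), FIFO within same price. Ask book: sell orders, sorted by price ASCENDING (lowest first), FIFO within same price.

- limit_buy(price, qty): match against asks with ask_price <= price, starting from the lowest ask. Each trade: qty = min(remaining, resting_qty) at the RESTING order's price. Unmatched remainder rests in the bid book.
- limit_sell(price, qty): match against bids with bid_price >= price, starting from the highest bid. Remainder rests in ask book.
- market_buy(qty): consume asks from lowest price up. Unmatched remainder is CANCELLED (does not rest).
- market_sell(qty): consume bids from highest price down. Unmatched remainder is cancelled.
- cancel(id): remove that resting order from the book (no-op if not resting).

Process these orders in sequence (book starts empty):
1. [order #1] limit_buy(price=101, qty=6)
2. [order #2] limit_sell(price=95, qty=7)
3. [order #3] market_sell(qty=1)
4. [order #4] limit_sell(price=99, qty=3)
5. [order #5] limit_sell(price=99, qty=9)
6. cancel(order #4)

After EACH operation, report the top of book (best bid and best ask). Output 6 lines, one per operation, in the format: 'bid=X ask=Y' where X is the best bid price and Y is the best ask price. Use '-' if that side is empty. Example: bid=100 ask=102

After op 1 [order #1] limit_buy(price=101, qty=6): fills=none; bids=[#1:6@101] asks=[-]
After op 2 [order #2] limit_sell(price=95, qty=7): fills=#1x#2:6@101; bids=[-] asks=[#2:1@95]
After op 3 [order #3] market_sell(qty=1): fills=none; bids=[-] asks=[#2:1@95]
After op 4 [order #4] limit_sell(price=99, qty=3): fills=none; bids=[-] asks=[#2:1@95 #4:3@99]
After op 5 [order #5] limit_sell(price=99, qty=9): fills=none; bids=[-] asks=[#2:1@95 #4:3@99 #5:9@99]
After op 6 cancel(order #4): fills=none; bids=[-] asks=[#2:1@95 #5:9@99]

Answer: bid=101 ask=-
bid=- ask=95
bid=- ask=95
bid=- ask=95
bid=- ask=95
bid=- ask=95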